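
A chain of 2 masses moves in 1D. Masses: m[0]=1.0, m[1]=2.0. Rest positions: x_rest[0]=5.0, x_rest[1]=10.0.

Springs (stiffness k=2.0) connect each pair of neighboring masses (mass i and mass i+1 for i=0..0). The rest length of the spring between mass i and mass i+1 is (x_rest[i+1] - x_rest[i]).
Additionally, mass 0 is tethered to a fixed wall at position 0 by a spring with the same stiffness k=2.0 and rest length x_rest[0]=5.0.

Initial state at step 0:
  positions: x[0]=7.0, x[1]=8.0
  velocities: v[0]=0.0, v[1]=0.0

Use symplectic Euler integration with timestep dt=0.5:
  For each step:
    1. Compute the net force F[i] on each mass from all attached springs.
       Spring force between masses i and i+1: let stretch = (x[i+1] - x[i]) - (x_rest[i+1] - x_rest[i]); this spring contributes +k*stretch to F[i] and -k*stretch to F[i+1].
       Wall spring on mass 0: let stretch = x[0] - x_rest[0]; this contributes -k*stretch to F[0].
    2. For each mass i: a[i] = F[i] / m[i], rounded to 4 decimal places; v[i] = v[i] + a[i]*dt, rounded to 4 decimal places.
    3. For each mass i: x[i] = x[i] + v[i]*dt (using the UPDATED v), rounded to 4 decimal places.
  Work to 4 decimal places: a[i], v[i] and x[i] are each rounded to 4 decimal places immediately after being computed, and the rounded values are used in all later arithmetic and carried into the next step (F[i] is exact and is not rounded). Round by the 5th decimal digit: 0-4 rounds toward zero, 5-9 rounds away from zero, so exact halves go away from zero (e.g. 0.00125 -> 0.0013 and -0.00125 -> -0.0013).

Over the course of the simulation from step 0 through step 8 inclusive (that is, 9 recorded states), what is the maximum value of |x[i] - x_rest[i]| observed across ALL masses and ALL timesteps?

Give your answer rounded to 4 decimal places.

Answer: 3.5000

Derivation:
Step 0: x=[7.0000 8.0000] v=[0.0000 0.0000]
Step 1: x=[4.0000 9.0000] v=[-6.0000 2.0000]
Step 2: x=[1.5000 10.0000] v=[-5.0000 2.0000]
Step 3: x=[2.5000 10.1250] v=[2.0000 0.2500]
Step 4: x=[6.0625 9.5938] v=[7.1250 -1.0625]
Step 5: x=[8.3594 9.4297] v=[4.5938 -0.3282]
Step 6: x=[7.0118 10.2481] v=[-2.6953 1.6367]
Step 7: x=[3.7764 11.5074] v=[-6.4708 2.5186]
Step 8: x=[2.5183 12.0840] v=[-2.5162 1.1531]
Max displacement = 3.5000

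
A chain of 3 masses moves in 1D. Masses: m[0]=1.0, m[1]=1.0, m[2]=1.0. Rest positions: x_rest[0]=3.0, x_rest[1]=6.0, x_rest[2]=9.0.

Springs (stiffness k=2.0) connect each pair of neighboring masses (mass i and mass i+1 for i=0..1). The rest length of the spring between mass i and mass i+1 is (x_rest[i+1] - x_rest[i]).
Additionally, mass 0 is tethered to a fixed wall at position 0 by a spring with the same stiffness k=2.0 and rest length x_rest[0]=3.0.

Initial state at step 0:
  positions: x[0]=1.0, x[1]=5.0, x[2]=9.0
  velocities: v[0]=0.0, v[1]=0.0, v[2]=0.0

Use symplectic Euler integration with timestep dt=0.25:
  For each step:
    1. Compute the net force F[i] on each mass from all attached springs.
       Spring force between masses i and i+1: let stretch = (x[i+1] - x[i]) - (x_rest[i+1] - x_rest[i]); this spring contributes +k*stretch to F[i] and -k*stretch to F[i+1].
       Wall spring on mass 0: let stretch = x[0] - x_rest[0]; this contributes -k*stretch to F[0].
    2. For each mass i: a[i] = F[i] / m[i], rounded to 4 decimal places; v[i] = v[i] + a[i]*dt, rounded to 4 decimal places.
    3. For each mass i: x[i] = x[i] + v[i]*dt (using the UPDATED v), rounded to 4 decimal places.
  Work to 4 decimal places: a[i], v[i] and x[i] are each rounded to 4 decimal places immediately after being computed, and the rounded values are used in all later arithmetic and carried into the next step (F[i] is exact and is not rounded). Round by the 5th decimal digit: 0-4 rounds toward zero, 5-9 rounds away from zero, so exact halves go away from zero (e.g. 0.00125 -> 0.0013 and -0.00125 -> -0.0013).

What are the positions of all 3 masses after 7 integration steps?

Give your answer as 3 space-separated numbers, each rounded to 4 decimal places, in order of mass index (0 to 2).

Step 0: x=[1.0000 5.0000 9.0000] v=[0.0000 0.0000 0.0000]
Step 1: x=[1.3750 5.0000 8.8750] v=[1.5000 0.0000 -0.5000]
Step 2: x=[2.0313 5.0313 8.6406] v=[2.6250 0.1250 -0.9375]
Step 3: x=[2.8087 5.1387 8.3301] v=[3.1094 0.4297 -1.2422]
Step 4: x=[3.5262 5.3538 7.9956] v=[2.8701 0.8604 -1.3379]
Step 5: x=[4.0314 5.6707 7.7059] v=[2.0208 1.2675 -1.1588]
Step 6: x=[4.2376 6.0371 7.5368] v=[0.8248 1.4655 -0.6764]
Step 7: x=[4.1390 6.3660 7.5553] v=[-0.3943 1.3156 0.0738]

Answer: 4.1390 6.3660 7.5553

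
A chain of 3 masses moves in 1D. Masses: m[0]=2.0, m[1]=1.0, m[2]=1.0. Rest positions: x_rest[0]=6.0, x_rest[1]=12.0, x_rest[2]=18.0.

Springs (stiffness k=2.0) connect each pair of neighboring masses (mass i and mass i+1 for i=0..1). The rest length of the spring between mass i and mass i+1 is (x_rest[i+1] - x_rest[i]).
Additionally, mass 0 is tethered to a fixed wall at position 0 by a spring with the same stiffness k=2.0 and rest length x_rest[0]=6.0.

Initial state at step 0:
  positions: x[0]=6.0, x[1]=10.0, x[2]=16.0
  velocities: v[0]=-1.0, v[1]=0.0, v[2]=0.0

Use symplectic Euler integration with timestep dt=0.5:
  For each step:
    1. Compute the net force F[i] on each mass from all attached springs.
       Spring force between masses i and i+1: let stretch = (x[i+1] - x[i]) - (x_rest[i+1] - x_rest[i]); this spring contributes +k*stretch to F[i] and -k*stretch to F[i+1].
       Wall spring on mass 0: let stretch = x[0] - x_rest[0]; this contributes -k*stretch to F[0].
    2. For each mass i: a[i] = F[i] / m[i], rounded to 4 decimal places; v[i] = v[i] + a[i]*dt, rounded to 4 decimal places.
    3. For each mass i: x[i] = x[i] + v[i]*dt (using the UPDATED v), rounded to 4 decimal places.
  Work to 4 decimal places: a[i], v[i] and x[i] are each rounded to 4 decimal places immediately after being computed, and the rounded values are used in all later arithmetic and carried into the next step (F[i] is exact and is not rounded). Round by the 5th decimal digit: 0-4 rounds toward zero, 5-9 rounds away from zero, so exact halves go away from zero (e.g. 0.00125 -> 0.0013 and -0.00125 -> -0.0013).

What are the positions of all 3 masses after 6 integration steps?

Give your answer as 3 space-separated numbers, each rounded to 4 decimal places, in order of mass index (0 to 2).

Step 0: x=[6.0000 10.0000 16.0000] v=[-1.0000 0.0000 0.0000]
Step 1: x=[5.0000 11.0000 16.0000] v=[-2.0000 2.0000 0.0000]
Step 2: x=[4.2500 11.5000 16.5000] v=[-1.5000 1.0000 1.0000]
Step 3: x=[4.2500 10.8750 17.5000] v=[0.0000 -1.2500 2.0000]
Step 4: x=[4.8438 10.2500 18.1875] v=[1.1875 -1.2500 1.3750]
Step 5: x=[5.5782 10.8907 17.9063] v=[1.4687 1.2813 -0.5625]
Step 6: x=[6.2462 12.3829 17.1173] v=[1.3359 2.9844 -1.5781]

Answer: 6.2462 12.3829 17.1173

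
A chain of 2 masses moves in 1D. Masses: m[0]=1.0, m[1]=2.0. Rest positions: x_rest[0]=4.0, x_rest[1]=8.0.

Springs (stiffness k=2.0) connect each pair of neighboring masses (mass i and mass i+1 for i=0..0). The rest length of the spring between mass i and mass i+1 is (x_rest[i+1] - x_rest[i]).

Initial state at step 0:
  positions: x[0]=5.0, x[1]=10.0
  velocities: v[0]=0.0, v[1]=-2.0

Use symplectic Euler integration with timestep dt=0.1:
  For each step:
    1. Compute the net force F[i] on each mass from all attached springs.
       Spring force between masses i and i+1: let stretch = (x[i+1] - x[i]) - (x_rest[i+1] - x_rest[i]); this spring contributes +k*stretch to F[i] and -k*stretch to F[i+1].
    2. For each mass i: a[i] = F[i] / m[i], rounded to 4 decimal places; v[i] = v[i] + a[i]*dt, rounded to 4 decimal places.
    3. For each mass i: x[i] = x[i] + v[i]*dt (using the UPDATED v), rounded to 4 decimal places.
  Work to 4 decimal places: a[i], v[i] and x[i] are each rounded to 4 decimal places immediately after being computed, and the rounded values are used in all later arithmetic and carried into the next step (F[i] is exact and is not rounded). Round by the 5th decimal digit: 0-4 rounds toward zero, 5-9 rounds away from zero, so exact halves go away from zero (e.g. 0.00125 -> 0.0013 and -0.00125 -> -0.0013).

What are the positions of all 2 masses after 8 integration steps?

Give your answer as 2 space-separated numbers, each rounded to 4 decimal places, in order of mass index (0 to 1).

Step 0: x=[5.0000 10.0000] v=[0.0000 -2.0000]
Step 1: x=[5.0200 9.7900] v=[0.2000 -2.1000]
Step 2: x=[5.0554 9.5723] v=[0.3540 -2.1770]
Step 3: x=[5.1011 9.3494] v=[0.4574 -2.2287]
Step 4: x=[5.1518 9.1241] v=[0.5071 -2.2535]
Step 5: x=[5.2020 8.8990] v=[0.5016 -2.2507]
Step 6: x=[5.2461 8.6770] v=[0.4410 -2.2204]
Step 7: x=[5.2788 8.4607] v=[0.3272 -2.1635]
Step 8: x=[5.2952 8.2525] v=[0.1636 -2.0817]

Answer: 5.2952 8.2525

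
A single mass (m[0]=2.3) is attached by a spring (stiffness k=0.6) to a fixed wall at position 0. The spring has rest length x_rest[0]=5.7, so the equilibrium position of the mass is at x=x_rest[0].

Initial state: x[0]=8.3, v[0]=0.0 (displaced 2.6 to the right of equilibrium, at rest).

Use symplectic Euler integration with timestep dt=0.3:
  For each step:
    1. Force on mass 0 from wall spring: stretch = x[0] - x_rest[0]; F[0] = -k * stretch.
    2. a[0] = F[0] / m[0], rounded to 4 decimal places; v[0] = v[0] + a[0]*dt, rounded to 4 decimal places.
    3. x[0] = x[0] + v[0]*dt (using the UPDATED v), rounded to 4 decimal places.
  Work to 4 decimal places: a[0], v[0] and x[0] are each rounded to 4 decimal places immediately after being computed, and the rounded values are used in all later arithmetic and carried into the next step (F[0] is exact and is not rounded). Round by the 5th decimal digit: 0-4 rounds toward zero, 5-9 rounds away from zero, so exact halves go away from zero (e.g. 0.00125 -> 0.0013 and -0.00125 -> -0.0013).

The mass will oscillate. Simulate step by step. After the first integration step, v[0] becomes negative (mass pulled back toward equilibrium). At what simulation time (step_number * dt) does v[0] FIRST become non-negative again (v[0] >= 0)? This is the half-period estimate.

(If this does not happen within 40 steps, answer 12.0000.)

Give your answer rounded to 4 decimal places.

Answer: 6.3000

Derivation:
Step 0: x=[8.3000] v=[0.0000]
Step 1: x=[8.2390] v=[-0.2035]
Step 2: x=[8.1183] v=[-0.4022]
Step 3: x=[7.9409] v=[-0.5915]
Step 4: x=[7.7108] v=[-0.7669]
Step 5: x=[7.4335] v=[-0.9243]
Step 6: x=[7.1155] v=[-1.0600]
Step 7: x=[6.7643] v=[-1.1708]
Step 8: x=[6.3881] v=[-1.2541]
Step 9: x=[5.9957] v=[-1.3080]
Step 10: x=[5.5964] v=[-1.3311]
Step 11: x=[5.1995] v=[-1.3230]
Step 12: x=[4.8144] v=[-1.2838]
Step 13: x=[4.4501] v=[-1.2145]
Step 14: x=[4.1151] v=[-1.1167]
Step 15: x=[3.8173] v=[-0.9927]
Step 16: x=[3.5637] v=[-0.8454]
Step 17: x=[3.3602] v=[-0.6782]
Step 18: x=[3.2117] v=[-0.4951]
Step 19: x=[3.1216] v=[-0.3004]
Step 20: x=[3.0920] v=[-0.0986]
Step 21: x=[3.1237] v=[0.1055]
First v>=0 after going negative at step 21, time=6.3000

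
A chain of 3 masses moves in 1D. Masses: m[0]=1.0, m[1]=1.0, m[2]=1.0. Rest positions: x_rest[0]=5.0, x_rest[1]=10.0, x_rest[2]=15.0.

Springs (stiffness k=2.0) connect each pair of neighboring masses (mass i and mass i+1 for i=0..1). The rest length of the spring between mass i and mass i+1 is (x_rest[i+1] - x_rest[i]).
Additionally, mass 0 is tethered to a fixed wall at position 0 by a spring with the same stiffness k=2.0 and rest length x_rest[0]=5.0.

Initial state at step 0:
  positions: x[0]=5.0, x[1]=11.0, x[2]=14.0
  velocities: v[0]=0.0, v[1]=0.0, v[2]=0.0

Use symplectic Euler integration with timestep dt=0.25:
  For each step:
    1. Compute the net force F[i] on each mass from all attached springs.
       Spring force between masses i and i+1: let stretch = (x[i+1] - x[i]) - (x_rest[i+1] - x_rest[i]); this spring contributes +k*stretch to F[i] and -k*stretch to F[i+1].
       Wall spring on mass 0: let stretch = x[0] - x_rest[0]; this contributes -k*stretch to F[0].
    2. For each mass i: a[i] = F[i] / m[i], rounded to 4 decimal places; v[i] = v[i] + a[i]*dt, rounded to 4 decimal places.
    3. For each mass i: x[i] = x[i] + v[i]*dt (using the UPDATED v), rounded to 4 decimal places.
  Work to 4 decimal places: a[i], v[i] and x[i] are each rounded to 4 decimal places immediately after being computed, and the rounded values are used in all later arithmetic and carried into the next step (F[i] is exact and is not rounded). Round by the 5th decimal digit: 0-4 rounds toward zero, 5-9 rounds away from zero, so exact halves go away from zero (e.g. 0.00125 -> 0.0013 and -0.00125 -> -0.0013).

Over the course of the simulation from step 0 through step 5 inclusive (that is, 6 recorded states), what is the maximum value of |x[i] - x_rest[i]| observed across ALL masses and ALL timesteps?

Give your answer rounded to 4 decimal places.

Step 0: x=[5.0000 11.0000 14.0000] v=[0.0000 0.0000 0.0000]
Step 1: x=[5.1250 10.6250 14.2500] v=[0.5000 -1.5000 1.0000]
Step 2: x=[5.2969 10.0156 14.6719] v=[0.6875 -2.4375 1.6875]
Step 3: x=[5.3965 9.3984 15.1368] v=[0.3984 -2.4687 1.8594]
Step 4: x=[5.3218 8.9983 15.5094] v=[-0.2989 -1.6005 1.4902]
Step 5: x=[5.0414 8.9525 15.6931] v=[-1.1216 -0.1832 0.7347]
Max displacement = 1.0475

Answer: 1.0475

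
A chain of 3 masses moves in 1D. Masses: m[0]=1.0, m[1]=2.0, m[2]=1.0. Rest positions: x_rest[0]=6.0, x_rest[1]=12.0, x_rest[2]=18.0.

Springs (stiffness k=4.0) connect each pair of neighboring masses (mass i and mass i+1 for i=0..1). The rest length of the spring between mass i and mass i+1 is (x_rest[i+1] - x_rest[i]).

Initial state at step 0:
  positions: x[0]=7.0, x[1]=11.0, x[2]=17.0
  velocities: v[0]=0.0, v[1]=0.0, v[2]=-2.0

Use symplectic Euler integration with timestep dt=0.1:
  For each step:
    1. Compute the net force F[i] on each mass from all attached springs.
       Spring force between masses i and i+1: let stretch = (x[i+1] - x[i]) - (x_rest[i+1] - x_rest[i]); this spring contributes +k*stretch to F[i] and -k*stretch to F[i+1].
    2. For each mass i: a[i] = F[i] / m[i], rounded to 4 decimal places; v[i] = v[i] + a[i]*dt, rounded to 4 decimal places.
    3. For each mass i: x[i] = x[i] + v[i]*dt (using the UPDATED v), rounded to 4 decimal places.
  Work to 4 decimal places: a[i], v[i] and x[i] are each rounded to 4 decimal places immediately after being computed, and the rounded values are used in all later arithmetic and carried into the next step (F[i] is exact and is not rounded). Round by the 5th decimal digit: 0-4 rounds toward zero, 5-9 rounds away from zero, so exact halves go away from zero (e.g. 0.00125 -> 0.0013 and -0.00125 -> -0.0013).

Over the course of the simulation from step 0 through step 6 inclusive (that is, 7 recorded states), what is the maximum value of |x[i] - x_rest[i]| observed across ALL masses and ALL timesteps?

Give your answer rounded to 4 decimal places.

Answer: 1.8491

Derivation:
Step 0: x=[7.0000 11.0000 17.0000] v=[0.0000 0.0000 -2.0000]
Step 1: x=[6.9200 11.0400 16.8000] v=[-0.8000 0.4000 -2.0000]
Step 2: x=[6.7648 11.1128 16.6096] v=[-1.5520 0.7280 -1.9040]
Step 3: x=[6.5435 11.2086 16.4393] v=[-2.2128 0.9578 -1.7027]
Step 4: x=[6.2688 11.3157 16.2998] v=[-2.7468 1.0709 -1.3950]
Step 5: x=[5.9560 11.4215 16.2009] v=[-3.1280 1.0583 -0.9886]
Step 6: x=[5.6218 11.5136 16.1509] v=[-3.3418 0.9211 -0.5004]
Max displacement = 1.8491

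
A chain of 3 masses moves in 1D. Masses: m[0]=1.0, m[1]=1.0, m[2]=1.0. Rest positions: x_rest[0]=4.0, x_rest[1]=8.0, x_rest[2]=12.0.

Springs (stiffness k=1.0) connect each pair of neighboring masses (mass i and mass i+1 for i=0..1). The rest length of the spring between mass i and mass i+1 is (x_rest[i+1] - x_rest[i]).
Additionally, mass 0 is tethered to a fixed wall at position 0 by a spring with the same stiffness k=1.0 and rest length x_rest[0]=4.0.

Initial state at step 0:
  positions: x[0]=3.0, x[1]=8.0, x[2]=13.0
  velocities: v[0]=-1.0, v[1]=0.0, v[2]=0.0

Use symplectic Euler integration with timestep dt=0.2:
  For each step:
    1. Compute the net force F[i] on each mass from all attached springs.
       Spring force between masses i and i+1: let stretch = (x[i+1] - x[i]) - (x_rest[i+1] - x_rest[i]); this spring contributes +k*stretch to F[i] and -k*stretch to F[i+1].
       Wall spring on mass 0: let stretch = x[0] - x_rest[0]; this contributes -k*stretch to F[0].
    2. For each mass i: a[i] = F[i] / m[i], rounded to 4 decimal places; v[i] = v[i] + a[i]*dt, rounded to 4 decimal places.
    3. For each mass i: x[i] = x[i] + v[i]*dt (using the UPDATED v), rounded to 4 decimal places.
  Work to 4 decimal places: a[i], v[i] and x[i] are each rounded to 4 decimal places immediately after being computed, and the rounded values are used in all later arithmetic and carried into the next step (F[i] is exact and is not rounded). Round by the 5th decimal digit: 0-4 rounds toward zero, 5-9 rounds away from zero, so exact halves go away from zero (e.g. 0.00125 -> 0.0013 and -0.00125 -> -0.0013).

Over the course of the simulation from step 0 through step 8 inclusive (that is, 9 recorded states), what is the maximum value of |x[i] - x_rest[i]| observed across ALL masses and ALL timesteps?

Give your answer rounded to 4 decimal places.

Step 0: x=[3.0000 8.0000 13.0000] v=[-1.0000 0.0000 0.0000]
Step 1: x=[2.8800 8.0000 12.9600] v=[-0.6000 0.0000 -0.2000]
Step 2: x=[2.8496 7.9936 12.8816] v=[-0.1520 -0.0320 -0.3920]
Step 3: x=[2.9110 7.9770 12.7677] v=[0.3069 -0.0832 -0.5696]
Step 4: x=[3.0586 7.9493 12.6222] v=[0.7379 -0.1383 -0.7277]
Step 5: x=[3.2795 7.9129 12.4497] v=[1.1043 -0.1819 -0.8623]
Step 6: x=[3.5545 7.8727 12.2558] v=[1.3751 -0.2012 -0.9697]
Step 7: x=[3.8601 7.8351 12.0465] v=[1.5278 -0.1882 -1.0463]
Step 8: x=[4.1703 7.8069 11.8288] v=[1.5508 -0.1409 -1.0886]
Max displacement = 1.1504

Answer: 1.1504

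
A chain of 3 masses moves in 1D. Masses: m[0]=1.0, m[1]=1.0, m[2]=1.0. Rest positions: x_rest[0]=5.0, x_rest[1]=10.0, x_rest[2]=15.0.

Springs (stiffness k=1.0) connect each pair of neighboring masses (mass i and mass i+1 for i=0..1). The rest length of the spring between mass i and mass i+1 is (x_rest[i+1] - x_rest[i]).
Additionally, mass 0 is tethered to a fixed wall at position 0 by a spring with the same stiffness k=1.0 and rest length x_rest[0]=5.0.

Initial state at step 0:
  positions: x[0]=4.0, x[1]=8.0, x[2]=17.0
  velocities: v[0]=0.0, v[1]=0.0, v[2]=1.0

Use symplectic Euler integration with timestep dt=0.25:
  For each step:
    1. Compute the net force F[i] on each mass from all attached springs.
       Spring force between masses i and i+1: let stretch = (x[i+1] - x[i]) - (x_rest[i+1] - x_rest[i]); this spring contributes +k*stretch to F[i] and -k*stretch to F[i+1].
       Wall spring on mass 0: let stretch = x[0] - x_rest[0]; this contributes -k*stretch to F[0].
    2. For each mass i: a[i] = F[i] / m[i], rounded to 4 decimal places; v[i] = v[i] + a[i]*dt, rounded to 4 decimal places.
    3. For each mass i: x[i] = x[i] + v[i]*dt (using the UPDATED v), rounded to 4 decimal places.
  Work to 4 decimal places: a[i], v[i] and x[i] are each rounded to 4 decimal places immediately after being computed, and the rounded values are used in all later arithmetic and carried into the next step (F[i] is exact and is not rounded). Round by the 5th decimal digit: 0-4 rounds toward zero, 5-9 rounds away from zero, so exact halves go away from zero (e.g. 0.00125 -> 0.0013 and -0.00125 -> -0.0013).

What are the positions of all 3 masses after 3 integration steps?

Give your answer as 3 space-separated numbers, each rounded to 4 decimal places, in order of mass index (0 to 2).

Answer: 4.0928 9.6715 16.3596

Derivation:
Step 0: x=[4.0000 8.0000 17.0000] v=[0.0000 0.0000 1.0000]
Step 1: x=[4.0000 8.3125 17.0000] v=[0.0000 1.2500 0.0000]
Step 2: x=[4.0195 8.8985 16.7695] v=[0.0781 2.3438 -0.9219]
Step 3: x=[4.0928 9.6715 16.3596] v=[0.2930 3.0918 -1.6397]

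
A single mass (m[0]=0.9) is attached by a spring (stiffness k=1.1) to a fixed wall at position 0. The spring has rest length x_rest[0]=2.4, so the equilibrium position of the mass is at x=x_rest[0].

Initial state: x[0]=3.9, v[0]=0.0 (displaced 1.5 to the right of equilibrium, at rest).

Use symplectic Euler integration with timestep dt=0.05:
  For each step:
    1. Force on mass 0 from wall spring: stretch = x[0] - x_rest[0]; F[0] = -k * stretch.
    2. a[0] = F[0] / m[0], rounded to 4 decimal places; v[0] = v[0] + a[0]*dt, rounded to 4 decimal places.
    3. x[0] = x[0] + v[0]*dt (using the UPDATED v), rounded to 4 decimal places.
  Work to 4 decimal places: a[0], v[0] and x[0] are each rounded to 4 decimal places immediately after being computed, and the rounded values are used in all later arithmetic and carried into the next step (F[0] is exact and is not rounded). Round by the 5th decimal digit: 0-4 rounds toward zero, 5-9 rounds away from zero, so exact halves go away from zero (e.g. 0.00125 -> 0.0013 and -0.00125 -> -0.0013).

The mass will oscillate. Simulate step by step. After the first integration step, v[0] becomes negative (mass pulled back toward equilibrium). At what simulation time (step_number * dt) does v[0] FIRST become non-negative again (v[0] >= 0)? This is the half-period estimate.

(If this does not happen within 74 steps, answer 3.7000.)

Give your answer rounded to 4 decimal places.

Answer: 2.8500

Derivation:
Step 0: x=[3.9000] v=[0.0000]
Step 1: x=[3.8954] v=[-0.0917]
Step 2: x=[3.8862] v=[-0.1831]
Step 3: x=[3.8725] v=[-0.2739]
Step 4: x=[3.8543] v=[-0.3639]
Step 5: x=[3.8317] v=[-0.4528]
Step 6: x=[3.8047] v=[-0.5403]
Step 7: x=[3.7734] v=[-0.6261]
Step 8: x=[3.7379] v=[-0.7100]
Step 9: x=[3.6983] v=[-0.7918]
Step 10: x=[3.6547] v=[-0.8711]
Step 11: x=[3.6073] v=[-0.9478]
Step 12: x=[3.5562] v=[-1.0216]
Step 13: x=[3.5016] v=[-1.0923]
Step 14: x=[3.4436] v=[-1.1596]
Step 15: x=[3.3824] v=[-1.2234]
Step 16: x=[3.3182] v=[-1.2834]
Step 17: x=[3.2512] v=[-1.3395]
Step 18: x=[3.1816] v=[-1.3915]
Step 19: x=[3.1096] v=[-1.4393]
Step 20: x=[3.0355] v=[-1.4827]
Step 21: x=[2.9594] v=[-1.5215]
Step 22: x=[2.8816] v=[-1.5557]
Step 23: x=[2.8023] v=[-1.5851]
Step 24: x=[2.7218] v=[-1.6097]
Step 25: x=[2.6403] v=[-1.6294]
Step 26: x=[2.5581] v=[-1.6441]
Step 27: x=[2.4754] v=[-1.6538]
Step 28: x=[2.3925] v=[-1.6584]
Step 29: x=[2.3096] v=[-1.6579]
Step 30: x=[2.2270] v=[-1.6524]
Step 31: x=[2.1449] v=[-1.6418]
Step 32: x=[2.0636] v=[-1.6262]
Step 33: x=[1.9833] v=[-1.6056]
Step 34: x=[1.9043] v=[-1.5801]
Step 35: x=[1.8268] v=[-1.5498]
Step 36: x=[1.7511] v=[-1.5148]
Step 37: x=[1.6773] v=[-1.4751]
Step 38: x=[1.6058] v=[-1.4309]
Step 39: x=[1.5367] v=[-1.3824]
Step 40: x=[1.4702] v=[-1.3296]
Step 41: x=[1.4066] v=[-1.2728]
Step 42: x=[1.3460] v=[-1.2121]
Step 43: x=[1.2886] v=[-1.1477]
Step 44: x=[1.2346] v=[-1.0798]
Step 45: x=[1.1842] v=[-1.0086]
Step 46: x=[1.1375] v=[-0.9343]
Step 47: x=[1.0946] v=[-0.8571]
Step 48: x=[1.0557] v=[-0.7773]
Step 49: x=[1.0209] v=[-0.6952]
Step 50: x=[0.9904] v=[-0.6109]
Step 51: x=[0.9642] v=[-0.5248]
Step 52: x=[0.9423] v=[-0.4371]
Step 53: x=[0.9249] v=[-0.3480]
Step 54: x=[0.9120] v=[-0.2579]
Step 55: x=[0.9037] v=[-0.1670]
Step 56: x=[0.8999] v=[-0.0756]
Step 57: x=[0.9007] v=[0.0161]
First v>=0 after going negative at step 57, time=2.8500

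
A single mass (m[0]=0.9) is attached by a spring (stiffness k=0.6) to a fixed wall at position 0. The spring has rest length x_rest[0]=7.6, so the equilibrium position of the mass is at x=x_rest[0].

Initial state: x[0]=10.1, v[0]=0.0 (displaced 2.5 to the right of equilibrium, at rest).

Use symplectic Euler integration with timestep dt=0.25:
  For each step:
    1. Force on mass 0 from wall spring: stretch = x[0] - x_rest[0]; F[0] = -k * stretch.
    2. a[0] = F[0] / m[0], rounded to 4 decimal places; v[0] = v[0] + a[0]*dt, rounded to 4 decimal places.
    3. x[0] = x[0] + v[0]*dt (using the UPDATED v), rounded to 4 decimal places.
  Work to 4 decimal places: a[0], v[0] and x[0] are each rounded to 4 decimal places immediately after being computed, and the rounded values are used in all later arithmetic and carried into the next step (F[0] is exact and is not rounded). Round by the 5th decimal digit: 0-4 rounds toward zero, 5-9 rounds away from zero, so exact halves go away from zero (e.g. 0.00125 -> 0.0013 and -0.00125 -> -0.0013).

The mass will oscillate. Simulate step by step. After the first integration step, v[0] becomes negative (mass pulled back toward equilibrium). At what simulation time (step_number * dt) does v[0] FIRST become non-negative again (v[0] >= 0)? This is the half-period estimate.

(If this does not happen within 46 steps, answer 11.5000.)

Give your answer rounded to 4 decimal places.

Answer: 4.0000

Derivation:
Step 0: x=[10.1000] v=[0.0000]
Step 1: x=[9.9958] v=[-0.4167]
Step 2: x=[9.7918] v=[-0.8160]
Step 3: x=[9.4965] v=[-1.1813]
Step 4: x=[9.1222] v=[-1.4974]
Step 5: x=[8.6844] v=[-1.7511]
Step 6: x=[8.2015] v=[-1.9318]
Step 7: x=[7.6935] v=[-2.0321]
Step 8: x=[7.1816] v=[-2.0477]
Step 9: x=[6.6871] v=[-1.9780]
Step 10: x=[6.2306] v=[-1.8259]
Step 11: x=[5.8312] v=[-1.5977]
Step 12: x=[5.5055] v=[-1.3029]
Step 13: x=[5.2671] v=[-0.9538]
Step 14: x=[5.1259] v=[-0.5650]
Step 15: x=[5.0877] v=[-0.1527]
Step 16: x=[5.1542] v=[0.2660]
First v>=0 after going negative at step 16, time=4.0000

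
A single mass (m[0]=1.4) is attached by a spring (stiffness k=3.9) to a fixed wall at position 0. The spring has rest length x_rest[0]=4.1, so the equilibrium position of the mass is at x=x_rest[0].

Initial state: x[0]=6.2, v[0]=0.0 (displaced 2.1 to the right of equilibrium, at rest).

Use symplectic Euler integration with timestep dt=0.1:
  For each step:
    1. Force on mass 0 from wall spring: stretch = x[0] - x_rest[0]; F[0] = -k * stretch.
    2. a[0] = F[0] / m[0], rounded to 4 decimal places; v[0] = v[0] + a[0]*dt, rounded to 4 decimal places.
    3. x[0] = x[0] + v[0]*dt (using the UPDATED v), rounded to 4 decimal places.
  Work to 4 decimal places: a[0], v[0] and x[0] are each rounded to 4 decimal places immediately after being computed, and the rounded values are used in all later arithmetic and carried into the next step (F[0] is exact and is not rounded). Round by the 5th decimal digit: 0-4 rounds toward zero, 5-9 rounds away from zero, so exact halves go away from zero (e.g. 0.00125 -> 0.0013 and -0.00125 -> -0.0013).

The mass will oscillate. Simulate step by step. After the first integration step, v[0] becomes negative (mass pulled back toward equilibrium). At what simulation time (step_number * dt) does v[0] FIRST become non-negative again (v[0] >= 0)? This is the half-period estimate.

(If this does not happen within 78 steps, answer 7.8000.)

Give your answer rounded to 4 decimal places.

Step 0: x=[6.2000] v=[0.0000]
Step 1: x=[6.1415] v=[-0.5850]
Step 2: x=[6.0261] v=[-1.1537]
Step 3: x=[5.8571] v=[-1.6903]
Step 4: x=[5.6391] v=[-2.1798]
Step 5: x=[5.3782] v=[-2.6086]
Step 6: x=[5.0817] v=[-2.9647]
Step 7: x=[4.7579] v=[-3.2382]
Step 8: x=[4.4158] v=[-3.4215]
Step 9: x=[4.0649] v=[-3.5095]
Step 10: x=[3.7149] v=[-3.4997]
Step 11: x=[3.3757] v=[-3.3924]
Step 12: x=[3.0566] v=[-3.1906]
Step 13: x=[2.7666] v=[-2.8999]
Step 14: x=[2.5138] v=[-2.5285]
Step 15: x=[2.3051] v=[-2.0866]
Step 16: x=[2.1464] v=[-1.5866]
Step 17: x=[2.0422] v=[-1.0424]
Step 18: x=[1.9953] v=[-0.4692]
Step 19: x=[2.0070] v=[0.1171]
First v>=0 after going negative at step 19, time=1.9000

Answer: 1.9000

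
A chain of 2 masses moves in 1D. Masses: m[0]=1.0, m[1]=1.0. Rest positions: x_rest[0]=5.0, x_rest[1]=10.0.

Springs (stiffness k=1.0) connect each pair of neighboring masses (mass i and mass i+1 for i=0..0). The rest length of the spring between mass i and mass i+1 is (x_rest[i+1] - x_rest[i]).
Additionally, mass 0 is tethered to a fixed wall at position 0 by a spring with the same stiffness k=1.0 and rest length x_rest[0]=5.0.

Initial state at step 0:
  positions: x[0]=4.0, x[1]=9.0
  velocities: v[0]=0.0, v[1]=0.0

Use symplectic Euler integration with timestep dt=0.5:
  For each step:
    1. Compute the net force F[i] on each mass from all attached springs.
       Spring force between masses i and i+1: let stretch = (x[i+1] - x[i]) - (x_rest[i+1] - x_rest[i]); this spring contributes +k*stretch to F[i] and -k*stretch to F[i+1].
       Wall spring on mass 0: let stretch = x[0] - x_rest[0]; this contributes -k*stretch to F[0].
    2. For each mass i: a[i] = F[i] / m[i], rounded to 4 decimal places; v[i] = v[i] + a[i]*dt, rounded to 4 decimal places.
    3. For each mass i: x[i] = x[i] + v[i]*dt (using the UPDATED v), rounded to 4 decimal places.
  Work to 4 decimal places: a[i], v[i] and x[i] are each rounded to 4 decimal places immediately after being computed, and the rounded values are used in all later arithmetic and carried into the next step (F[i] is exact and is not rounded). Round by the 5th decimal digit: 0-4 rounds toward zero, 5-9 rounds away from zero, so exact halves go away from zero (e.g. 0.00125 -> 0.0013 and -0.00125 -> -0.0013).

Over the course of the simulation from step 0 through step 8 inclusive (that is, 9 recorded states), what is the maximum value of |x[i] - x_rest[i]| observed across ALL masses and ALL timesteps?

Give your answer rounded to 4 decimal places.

Step 0: x=[4.0000 9.0000] v=[0.0000 0.0000]
Step 1: x=[4.2500 9.0000] v=[0.5000 0.0000]
Step 2: x=[4.6250 9.0625] v=[0.7500 0.1250]
Step 3: x=[4.9532 9.2657] v=[0.6563 0.4063]
Step 4: x=[5.1212 9.6408] v=[0.3360 0.7501]
Step 5: x=[5.1388 10.1360] v=[0.0352 0.9903]
Step 6: x=[5.1210 10.6319] v=[-0.0356 0.9917]
Step 7: x=[5.2007 11.0001] v=[0.1594 0.7363]
Step 8: x=[5.4301 11.1684] v=[0.4588 0.3366]
Max displacement = 1.1684

Answer: 1.1684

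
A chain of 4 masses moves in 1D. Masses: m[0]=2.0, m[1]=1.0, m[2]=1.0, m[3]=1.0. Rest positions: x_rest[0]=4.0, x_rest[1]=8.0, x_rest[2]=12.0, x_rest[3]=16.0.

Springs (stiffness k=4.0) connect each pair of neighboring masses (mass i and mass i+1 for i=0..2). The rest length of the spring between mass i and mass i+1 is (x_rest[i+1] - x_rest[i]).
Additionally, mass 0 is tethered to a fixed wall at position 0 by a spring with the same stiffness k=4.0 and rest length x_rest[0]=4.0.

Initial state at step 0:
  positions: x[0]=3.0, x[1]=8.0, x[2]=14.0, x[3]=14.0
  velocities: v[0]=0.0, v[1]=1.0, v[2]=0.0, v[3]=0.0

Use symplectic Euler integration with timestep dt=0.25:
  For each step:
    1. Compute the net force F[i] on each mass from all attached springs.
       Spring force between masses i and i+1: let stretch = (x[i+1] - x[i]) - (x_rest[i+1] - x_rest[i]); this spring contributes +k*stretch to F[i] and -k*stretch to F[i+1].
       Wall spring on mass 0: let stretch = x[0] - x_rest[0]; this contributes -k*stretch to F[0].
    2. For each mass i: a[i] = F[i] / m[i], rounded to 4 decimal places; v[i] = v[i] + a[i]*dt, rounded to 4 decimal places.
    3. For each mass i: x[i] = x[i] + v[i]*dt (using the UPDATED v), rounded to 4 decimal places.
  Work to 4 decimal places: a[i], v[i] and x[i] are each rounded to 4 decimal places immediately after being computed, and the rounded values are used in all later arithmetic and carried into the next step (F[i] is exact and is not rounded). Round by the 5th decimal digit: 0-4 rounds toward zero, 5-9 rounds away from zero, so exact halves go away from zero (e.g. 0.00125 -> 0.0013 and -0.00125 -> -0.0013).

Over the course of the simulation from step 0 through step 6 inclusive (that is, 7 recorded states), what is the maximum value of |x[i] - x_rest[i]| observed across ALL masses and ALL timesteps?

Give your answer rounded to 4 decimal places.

Answer: 2.2969

Derivation:
Step 0: x=[3.0000 8.0000 14.0000 14.0000] v=[0.0000 1.0000 0.0000 0.0000]
Step 1: x=[3.2500 8.5000 12.5000 15.0000] v=[1.0000 2.0000 -6.0000 4.0000]
Step 2: x=[3.7500 8.6875 10.6250 16.3750] v=[2.0000 0.7500 -7.5000 5.5000]
Step 3: x=[4.3985 8.1250 9.7031 17.3125] v=[2.5938 -2.2500 -3.6875 3.7500]
Step 4: x=[4.9630 7.0254 10.2891 17.3477] v=[2.2578 -4.3984 2.3438 0.1406]
Step 5: x=[5.1649 6.2261 11.8238 16.6182] v=[0.8075 -3.1971 6.1387 -2.9180]
Step 6: x=[4.8538 6.5610 13.1577 15.6901] v=[-1.2444 1.3394 5.3354 -3.7124]
Max displacement = 2.2969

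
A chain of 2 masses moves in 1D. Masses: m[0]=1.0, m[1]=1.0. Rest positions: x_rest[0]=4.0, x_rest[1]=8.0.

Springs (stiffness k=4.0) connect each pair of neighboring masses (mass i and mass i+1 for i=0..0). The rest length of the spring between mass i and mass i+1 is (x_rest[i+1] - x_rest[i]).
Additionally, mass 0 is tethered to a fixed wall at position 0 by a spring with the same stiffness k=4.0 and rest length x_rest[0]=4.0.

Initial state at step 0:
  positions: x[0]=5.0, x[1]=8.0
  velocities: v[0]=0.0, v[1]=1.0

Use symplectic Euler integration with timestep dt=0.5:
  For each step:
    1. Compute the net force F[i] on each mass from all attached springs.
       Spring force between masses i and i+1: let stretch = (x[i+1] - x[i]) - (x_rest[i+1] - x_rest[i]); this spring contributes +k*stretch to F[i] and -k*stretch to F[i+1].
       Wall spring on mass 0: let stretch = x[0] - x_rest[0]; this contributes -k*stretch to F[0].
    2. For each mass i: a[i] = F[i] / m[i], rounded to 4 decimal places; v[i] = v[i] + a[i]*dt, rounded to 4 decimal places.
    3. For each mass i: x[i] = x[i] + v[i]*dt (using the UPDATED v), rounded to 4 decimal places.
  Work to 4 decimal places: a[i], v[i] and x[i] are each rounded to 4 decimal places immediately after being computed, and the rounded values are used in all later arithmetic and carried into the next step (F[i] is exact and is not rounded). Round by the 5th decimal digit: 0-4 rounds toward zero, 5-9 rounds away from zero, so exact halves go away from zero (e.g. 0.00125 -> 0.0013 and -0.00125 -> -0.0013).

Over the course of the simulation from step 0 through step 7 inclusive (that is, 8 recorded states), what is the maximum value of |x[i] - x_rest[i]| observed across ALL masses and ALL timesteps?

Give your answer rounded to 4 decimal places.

Answer: 1.5000

Derivation:
Step 0: x=[5.0000 8.0000] v=[0.0000 1.0000]
Step 1: x=[3.0000 9.5000] v=[-4.0000 3.0000]
Step 2: x=[4.5000 8.5000] v=[3.0000 -2.0000]
Step 3: x=[5.5000 7.5000] v=[2.0000 -2.0000]
Step 4: x=[3.0000 8.5000] v=[-5.0000 2.0000]
Step 5: x=[3.0000 8.0000] v=[0.0000 -1.0000]
Step 6: x=[5.0000 6.5000] v=[4.0000 -3.0000]
Step 7: x=[3.5000 7.5000] v=[-3.0000 2.0000]
Max displacement = 1.5000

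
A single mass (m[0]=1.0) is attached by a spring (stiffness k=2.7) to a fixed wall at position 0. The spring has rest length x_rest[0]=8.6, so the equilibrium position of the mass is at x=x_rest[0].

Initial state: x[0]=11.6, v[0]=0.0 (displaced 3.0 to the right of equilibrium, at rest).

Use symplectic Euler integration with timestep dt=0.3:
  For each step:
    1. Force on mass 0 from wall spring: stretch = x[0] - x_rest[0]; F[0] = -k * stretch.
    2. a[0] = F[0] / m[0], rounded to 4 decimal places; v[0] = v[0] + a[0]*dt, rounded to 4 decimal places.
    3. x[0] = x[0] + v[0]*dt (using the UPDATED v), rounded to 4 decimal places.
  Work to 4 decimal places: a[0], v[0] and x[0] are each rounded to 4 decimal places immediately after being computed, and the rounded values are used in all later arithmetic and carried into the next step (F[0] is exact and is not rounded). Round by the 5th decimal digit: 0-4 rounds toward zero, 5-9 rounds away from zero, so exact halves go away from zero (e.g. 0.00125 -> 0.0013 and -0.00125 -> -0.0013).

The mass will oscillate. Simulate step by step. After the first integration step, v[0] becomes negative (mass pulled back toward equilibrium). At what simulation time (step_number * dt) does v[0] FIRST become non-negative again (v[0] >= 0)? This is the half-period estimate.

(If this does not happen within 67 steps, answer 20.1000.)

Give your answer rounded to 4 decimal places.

Answer: 2.1000

Derivation:
Step 0: x=[11.6000] v=[0.0000]
Step 1: x=[10.8710] v=[-2.4300]
Step 2: x=[9.5902] v=[-4.2695]
Step 3: x=[8.0687] v=[-5.0716]
Step 4: x=[6.6763] v=[-4.6413]
Step 5: x=[5.7514] v=[-3.0831]
Step 6: x=[5.5187] v=[-0.7757]
Step 7: x=[6.0348] v=[1.7202]
First v>=0 after going negative at step 7, time=2.1000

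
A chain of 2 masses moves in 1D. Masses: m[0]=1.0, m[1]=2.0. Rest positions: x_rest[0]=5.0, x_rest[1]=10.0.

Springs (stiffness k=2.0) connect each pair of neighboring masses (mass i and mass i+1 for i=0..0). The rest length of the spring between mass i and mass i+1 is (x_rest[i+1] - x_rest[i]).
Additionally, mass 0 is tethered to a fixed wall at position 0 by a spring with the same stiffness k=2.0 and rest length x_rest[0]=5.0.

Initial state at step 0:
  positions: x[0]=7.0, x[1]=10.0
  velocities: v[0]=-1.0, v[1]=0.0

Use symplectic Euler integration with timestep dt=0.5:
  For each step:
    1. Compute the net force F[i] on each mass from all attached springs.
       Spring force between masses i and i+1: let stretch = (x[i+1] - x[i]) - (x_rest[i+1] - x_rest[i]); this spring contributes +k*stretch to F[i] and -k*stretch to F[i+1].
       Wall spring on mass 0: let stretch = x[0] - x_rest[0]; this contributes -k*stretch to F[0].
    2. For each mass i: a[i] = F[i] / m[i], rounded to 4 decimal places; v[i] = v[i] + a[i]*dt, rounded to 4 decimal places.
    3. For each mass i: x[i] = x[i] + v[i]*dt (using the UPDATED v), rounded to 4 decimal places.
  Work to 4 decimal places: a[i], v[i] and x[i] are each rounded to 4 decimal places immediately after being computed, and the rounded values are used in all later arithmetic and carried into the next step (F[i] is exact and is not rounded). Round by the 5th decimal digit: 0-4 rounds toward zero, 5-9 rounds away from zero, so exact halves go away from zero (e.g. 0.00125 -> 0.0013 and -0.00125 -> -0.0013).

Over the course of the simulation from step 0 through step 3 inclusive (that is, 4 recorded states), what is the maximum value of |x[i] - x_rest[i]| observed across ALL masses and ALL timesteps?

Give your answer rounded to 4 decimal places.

Step 0: x=[7.0000 10.0000] v=[-1.0000 0.0000]
Step 1: x=[4.5000 10.5000] v=[-5.0000 1.0000]
Step 2: x=[2.7500 10.7500] v=[-3.5000 0.5000]
Step 3: x=[3.6250 10.2500] v=[1.7500 -1.0000]
Max displacement = 2.2500

Answer: 2.2500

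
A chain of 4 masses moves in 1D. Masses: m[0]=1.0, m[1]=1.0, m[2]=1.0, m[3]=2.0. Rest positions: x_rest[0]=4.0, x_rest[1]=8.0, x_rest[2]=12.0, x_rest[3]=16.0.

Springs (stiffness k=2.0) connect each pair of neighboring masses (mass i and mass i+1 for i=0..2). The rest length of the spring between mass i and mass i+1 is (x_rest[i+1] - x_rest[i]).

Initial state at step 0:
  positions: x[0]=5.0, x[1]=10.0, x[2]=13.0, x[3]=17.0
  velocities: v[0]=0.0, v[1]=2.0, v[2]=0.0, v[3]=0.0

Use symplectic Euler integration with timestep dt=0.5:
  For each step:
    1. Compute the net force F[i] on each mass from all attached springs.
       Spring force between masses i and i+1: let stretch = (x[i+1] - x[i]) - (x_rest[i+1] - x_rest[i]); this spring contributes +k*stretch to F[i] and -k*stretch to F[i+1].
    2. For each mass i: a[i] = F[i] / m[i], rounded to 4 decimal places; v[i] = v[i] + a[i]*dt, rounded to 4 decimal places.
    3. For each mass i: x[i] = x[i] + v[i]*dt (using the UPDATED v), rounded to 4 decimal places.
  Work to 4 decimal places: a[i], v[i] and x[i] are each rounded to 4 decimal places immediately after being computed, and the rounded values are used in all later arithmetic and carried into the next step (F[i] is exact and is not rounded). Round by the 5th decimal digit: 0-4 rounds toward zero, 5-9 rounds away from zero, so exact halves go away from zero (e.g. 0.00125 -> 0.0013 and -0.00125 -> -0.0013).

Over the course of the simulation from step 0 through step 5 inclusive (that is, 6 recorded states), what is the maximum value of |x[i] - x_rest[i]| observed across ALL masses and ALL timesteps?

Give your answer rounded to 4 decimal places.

Step 0: x=[5.0000 10.0000 13.0000 17.0000] v=[0.0000 2.0000 0.0000 0.0000]
Step 1: x=[5.5000 10.0000 13.5000 17.0000] v=[1.0000 0.0000 1.0000 0.0000]
Step 2: x=[6.2500 9.5000 14.0000 17.1250] v=[1.5000 -1.0000 1.0000 0.2500]
Step 3: x=[6.6250 9.6250 13.8125 17.4688] v=[0.7500 0.2500 -0.3750 0.6875]
Step 4: x=[6.5000 10.3438 13.3594 17.8985] v=[-0.2500 1.4375 -0.9062 0.8594]
Step 5: x=[6.2969 10.6485 13.6681 18.1935] v=[-0.4062 0.6093 0.6173 0.5899]
Max displacement = 2.6485

Answer: 2.6485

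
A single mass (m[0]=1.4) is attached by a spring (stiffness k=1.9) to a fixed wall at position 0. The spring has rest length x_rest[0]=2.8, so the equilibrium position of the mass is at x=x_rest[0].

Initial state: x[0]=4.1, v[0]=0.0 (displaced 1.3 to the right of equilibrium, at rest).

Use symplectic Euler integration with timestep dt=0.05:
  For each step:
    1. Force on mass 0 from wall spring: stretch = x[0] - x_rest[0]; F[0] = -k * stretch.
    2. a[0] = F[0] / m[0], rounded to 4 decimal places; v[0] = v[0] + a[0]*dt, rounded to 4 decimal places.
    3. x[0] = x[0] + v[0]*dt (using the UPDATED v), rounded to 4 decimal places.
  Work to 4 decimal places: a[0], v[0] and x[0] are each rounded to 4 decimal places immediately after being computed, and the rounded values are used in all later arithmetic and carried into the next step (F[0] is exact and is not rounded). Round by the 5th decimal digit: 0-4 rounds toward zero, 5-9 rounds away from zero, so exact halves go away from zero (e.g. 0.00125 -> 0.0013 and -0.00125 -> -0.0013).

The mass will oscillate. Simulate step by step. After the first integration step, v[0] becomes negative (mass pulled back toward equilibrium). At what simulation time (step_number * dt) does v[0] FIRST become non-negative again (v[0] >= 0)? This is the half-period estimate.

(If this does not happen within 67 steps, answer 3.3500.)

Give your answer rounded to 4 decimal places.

Step 0: x=[4.1000] v=[0.0000]
Step 1: x=[4.0956] v=[-0.0882]
Step 2: x=[4.0868] v=[-0.1761]
Step 3: x=[4.0736] v=[-0.2634]
Step 4: x=[4.0561] v=[-0.3498]
Step 5: x=[4.0344] v=[-0.4350]
Step 6: x=[4.0085] v=[-0.5188]
Step 7: x=[3.9785] v=[-0.6008]
Step 8: x=[3.9445] v=[-0.6808]
Step 9: x=[3.9066] v=[-0.7585]
Step 10: x=[3.8649] v=[-0.8336]
Step 11: x=[3.8196] v=[-0.9059]
Step 12: x=[3.7708] v=[-0.9751]
Step 13: x=[3.7188] v=[-1.0410]
Step 14: x=[3.6636] v=[-1.1033]
Step 15: x=[3.6055] v=[-1.1619]
Step 16: x=[3.5447] v=[-1.2166]
Step 17: x=[3.4813] v=[-1.2671]
Step 18: x=[3.4156] v=[-1.3133]
Step 19: x=[3.3478] v=[-1.3551]
Step 20: x=[3.2782] v=[-1.3923]
Step 21: x=[3.2070] v=[-1.4248]
Step 22: x=[3.1344] v=[-1.4524]
Step 23: x=[3.0606] v=[-1.4751]
Step 24: x=[2.9860] v=[-1.4928]
Step 25: x=[2.9107] v=[-1.5054]
Step 26: x=[2.8351] v=[-1.5129]
Step 27: x=[2.7593] v=[-1.5153]
Step 28: x=[2.6837] v=[-1.5125]
Step 29: x=[2.6085] v=[-1.5046]
Step 30: x=[2.5339] v=[-1.4916]
Step 31: x=[2.4602] v=[-1.4735]
Step 32: x=[2.3877] v=[-1.4504]
Step 33: x=[2.3166] v=[-1.4224]
Step 34: x=[2.2471] v=[-1.3896]
Step 35: x=[2.1795] v=[-1.3521]
Step 36: x=[2.1140] v=[-1.3100]
Step 37: x=[2.0508] v=[-1.2635]
Step 38: x=[1.9902] v=[-1.2127]
Step 39: x=[1.9323] v=[-1.1578]
Step 40: x=[1.8774] v=[-1.0989]
Step 41: x=[1.8256] v=[-1.0363]
Step 42: x=[1.7771] v=[-0.9702]
Step 43: x=[1.7321] v=[-0.9008]
Step 44: x=[1.6907] v=[-0.8283]
Step 45: x=[1.6531] v=[-0.7530]
Step 46: x=[1.6193] v=[-0.6752]
Step 47: x=[1.5895] v=[-0.5951]
Step 48: x=[1.5639] v=[-0.5130]
Step 49: x=[1.5424] v=[-0.4291]
Step 50: x=[1.5252] v=[-0.3438]
Step 51: x=[1.5123] v=[-0.2573]
Step 52: x=[1.5038] v=[-0.1699]
Step 53: x=[1.4997] v=[-0.0819]
Step 54: x=[1.5000] v=[0.0063]
First v>=0 after going negative at step 54, time=2.7000

Answer: 2.7000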